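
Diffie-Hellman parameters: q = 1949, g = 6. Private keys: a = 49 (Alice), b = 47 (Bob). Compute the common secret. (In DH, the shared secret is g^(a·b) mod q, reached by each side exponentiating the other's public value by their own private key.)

1765

Alice sends A = g^a mod q = 6^49 mod 1949.
6^1 ≡ 6 (mod 1949)
6^2 = (6^1)^2 ≡ 6^2 = 36 ≡ 36 (mod 1949)
6^4 = (6^2)^2 ≡ 36^2 = 1296 ≡ 1296 (mod 1949)
6^8 = (6^4)^2 ≡ 1296^2 = 1679616 ≡ 1527 (mod 1949)
6^16 = (6^8)^2 ≡ 1527^2 = 2331729 ≡ 725 (mod 1949)
6^32 = (6^16)^2 ≡ 725^2 = 525625 ≡ 1344 (mod 1949)
6^49 = 6^32 · 6^16 · 6^1 ≡ 1344 · 725 · 6 ≡ 1349 (mod 1949).
So A = 1349. Bob then computes K = A^b mod q = 1349^47 mod 1949.
1349^1 ≡ 1349 (mod 1949)
1349^2 = (1349^1)^2 ≡ 1349^2 = 1819801 ≡ 1384 (mod 1949)
1349^4 = (1349^2)^2 ≡ 1384^2 = 1915456 ≡ 1538 (mod 1949)
1349^8 = (1349^4)^2 ≡ 1538^2 = 2365444 ≡ 1307 (mod 1949)
1349^16 = (1349^8)^2 ≡ 1307^2 = 1708249 ≡ 925 (mod 1949)
1349^32 = (1349^16)^2 ≡ 925^2 = 855625 ≡ 14 (mod 1949)
1349^47 = 1349^32 · 1349^8 · 1349^4 · 1349^2 · 1349^1 ≡ 14 · 1307 · 1538 · 1384 · 1349 ≡ 1765 (mod 1949).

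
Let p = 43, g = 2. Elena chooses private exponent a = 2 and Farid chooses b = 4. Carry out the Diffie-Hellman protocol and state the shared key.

Farid sends B = g^b mod p = 2^4 mod 43.
2^1 ≡ 2 (mod 43)
2^2 = (2^1)^2 ≡ 2^2 = 4 ≡ 4 (mod 43)
2^4 = (2^2)^2 ≡ 4^2 = 16 ≡ 16 (mod 43)
So B = 16. Elena then computes K = B^a mod p = 16^2 mod 43.
16^1 ≡ 16 (mod 43)
16^2 = (16^1)^2 ≡ 16^2 = 256 ≡ 41 (mod 43)

41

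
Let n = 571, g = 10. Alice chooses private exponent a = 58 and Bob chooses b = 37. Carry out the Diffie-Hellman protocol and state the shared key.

152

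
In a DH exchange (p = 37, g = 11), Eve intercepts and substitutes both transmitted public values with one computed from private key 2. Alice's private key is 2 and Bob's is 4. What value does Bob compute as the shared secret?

Bob receives Eve's public value M = 11^2 mod 37 instead of the honest one.
11^1 ≡ 11 (mod 37)
11^2 = (11^1)^2 ≡ 11^2 = 121 ≡ 10 (mod 37)
So M = 10. Bob computes K = M^4 mod 37.
10^1 ≡ 10 (mod 37)
10^2 = (10^1)^2 ≡ 10^2 = 100 ≡ 26 (mod 37)
10^4 = (10^2)^2 ≡ 26^2 = 676 ≡ 10 (mod 37)

10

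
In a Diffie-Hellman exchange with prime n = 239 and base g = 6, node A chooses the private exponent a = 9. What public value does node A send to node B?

Public value = 6^9 mod 239.
6^1 ≡ 6 (mod 239)
6^2 = (6^1)^2 ≡ 6^2 = 36 ≡ 36 (mod 239)
6^4 = (6^2)^2 ≡ 36^2 = 1296 ≡ 101 (mod 239)
6^8 = (6^4)^2 ≡ 101^2 = 10201 ≡ 163 (mod 239)
6^9 = 6^8 · 6^1 ≡ 163 · 6 ≡ 22 (mod 239).

22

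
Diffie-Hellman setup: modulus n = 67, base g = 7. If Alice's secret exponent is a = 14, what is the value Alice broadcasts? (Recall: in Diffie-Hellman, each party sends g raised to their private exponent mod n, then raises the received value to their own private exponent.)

39

Public value = 7^14 (mod 67).
7^1 ≡ 7 (mod 67)
7^2 = (7^1)^2 ≡ 7^2 = 49 ≡ 49 (mod 67)
7^4 = (7^2)^2 ≡ 49^2 = 2401 ≡ 56 (mod 67)
7^8 = (7^4)^2 ≡ 56^2 = 3136 ≡ 54 (mod 67)
7^14 = 7^8 · 7^4 · 7^2 ≡ 54 · 56 · 49 ≡ 39 (mod 67).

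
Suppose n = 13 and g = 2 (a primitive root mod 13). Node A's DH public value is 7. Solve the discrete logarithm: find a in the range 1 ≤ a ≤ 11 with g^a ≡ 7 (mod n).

11

Try successive powers of 2 modulo 13:
2^1 ≡ 2
2^2 ≡ 4
2^3 ≡ 8
2^4 ≡ 3
2^5 ≡ 6
2^6 ≡ 12
2^7 ≡ 11
2^8 ≡ 9
2^9 ≡ 5
2^10 ≡ 10
2^11 ≡ 7
Found: a = 11.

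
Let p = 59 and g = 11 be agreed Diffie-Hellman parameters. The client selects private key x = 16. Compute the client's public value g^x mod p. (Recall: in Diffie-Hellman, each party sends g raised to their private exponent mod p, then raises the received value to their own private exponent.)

12

Public value = 11^16 mod 59.
11^1 ≡ 11 (mod 59)
11^2 = (11^1)^2 ≡ 11^2 = 121 ≡ 3 (mod 59)
11^4 = (11^2)^2 ≡ 3^2 = 9 ≡ 9 (mod 59)
11^8 = (11^4)^2 ≡ 9^2 = 81 ≡ 22 (mod 59)
11^16 = (11^8)^2 ≡ 22^2 = 484 ≡ 12 (mod 59)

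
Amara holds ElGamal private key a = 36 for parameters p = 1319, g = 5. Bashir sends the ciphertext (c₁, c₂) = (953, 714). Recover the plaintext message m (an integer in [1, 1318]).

725

Shared mask s = c₁^a mod p = 953^36 mod 1319.
953^1 ≡ 953 (mod 1319)
953^2 = (953^1)^2 ≡ 953^2 = 908209 ≡ 737 (mod 1319)
953^4 = (953^2)^2 ≡ 737^2 = 543169 ≡ 1060 (mod 1319)
953^8 = (953^4)^2 ≡ 1060^2 = 1123600 ≡ 1131 (mod 1319)
953^16 = (953^8)^2 ≡ 1131^2 = 1279161 ≡ 1050 (mod 1319)
953^32 = (953^16)^2 ≡ 1050^2 = 1102500 ≡ 1135 (mod 1319)
953^36 = 953^32 · 953^4 ≡ 1135 · 1060 ≡ 172 (mod 1319).
So s = 172; s⁻¹ ≡ 1296 (mod 1319).
m = c₂ · s⁻¹ mod 1319 = 714 · 1296 mod 1319 = 725.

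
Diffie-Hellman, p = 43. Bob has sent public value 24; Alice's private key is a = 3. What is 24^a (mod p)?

21

Shared key K = 24^3 mod 43.
24^1 ≡ 24 (mod 43)
24^2 = (24^1)^2 ≡ 24^2 = 576 ≡ 17 (mod 43)
24^3 = 24^2 · 24^1 ≡ 17 · 24 ≡ 21 (mod 43).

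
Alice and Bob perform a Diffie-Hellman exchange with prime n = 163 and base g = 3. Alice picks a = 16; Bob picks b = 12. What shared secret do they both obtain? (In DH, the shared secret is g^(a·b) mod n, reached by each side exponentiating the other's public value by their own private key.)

Bob sends B = g^b mod n = 3^12 mod 163.
3^1 ≡ 3 (mod 163)
3^2 = (3^1)^2 ≡ 3^2 = 9 ≡ 9 (mod 163)
3^4 = (3^2)^2 ≡ 9^2 = 81 ≡ 81 (mod 163)
3^8 = (3^4)^2 ≡ 81^2 = 6561 ≡ 41 (mod 163)
3^12 = 3^8 · 3^4 ≡ 41 · 81 ≡ 61 (mod 163).
So B = 61. Alice then computes K = B^a mod n = 61^16 mod 163.
61^1 ≡ 61 (mod 163)
61^2 = (61^1)^2 ≡ 61^2 = 3721 ≡ 135 (mod 163)
61^4 = (61^2)^2 ≡ 135^2 = 18225 ≡ 132 (mod 163)
61^8 = (61^4)^2 ≡ 132^2 = 17424 ≡ 146 (mod 163)
61^16 = (61^8)^2 ≡ 146^2 = 21316 ≡ 126 (mod 163)

126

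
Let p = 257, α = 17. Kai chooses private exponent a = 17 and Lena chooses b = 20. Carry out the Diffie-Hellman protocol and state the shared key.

4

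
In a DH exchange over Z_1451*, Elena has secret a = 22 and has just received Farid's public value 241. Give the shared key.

312

Shared key K = 241^22 mod 1451.
241^1 ≡ 241 (mod 1451)
241^2 = (241^1)^2 ≡ 241^2 = 58081 ≡ 41 (mod 1451)
241^4 = (241^2)^2 ≡ 41^2 = 1681 ≡ 230 (mod 1451)
241^8 = (241^4)^2 ≡ 230^2 = 52900 ≡ 664 (mod 1451)
241^16 = (241^8)^2 ≡ 664^2 = 440896 ≡ 1243 (mod 1451)
241^22 = 241^16 · 241^4 · 241^2 ≡ 1243 · 230 · 41 ≡ 312 (mod 1451).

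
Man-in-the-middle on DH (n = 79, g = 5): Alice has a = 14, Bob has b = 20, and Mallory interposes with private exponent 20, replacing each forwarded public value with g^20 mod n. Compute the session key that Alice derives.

73

Alice receives Mallory's public value M = 5^20 mod 79 instead of the honest one.
5^1 ≡ 5 (mod 79)
5^2 = (5^1)^2 ≡ 5^2 = 25 ≡ 25 (mod 79)
5^4 = (5^2)^2 ≡ 25^2 = 625 ≡ 72 (mod 79)
5^8 = (5^4)^2 ≡ 72^2 = 5184 ≡ 49 (mod 79)
5^16 = (5^8)^2 ≡ 49^2 = 2401 ≡ 31 (mod 79)
5^20 = 5^16 · 5^4 ≡ 31 · 72 ≡ 20 (mod 79).
So M = 20. Alice computes K = M^14 mod 79.
20^1 ≡ 20 (mod 79)
20^2 = (20^1)^2 ≡ 20^2 = 400 ≡ 5 (mod 79)
20^4 = (20^2)^2 ≡ 5^2 = 25 ≡ 25 (mod 79)
20^8 = (20^4)^2 ≡ 25^2 = 625 ≡ 72 (mod 79)
20^14 = 20^8 · 20^4 · 20^2 ≡ 72 · 25 · 5 ≡ 73 (mod 79).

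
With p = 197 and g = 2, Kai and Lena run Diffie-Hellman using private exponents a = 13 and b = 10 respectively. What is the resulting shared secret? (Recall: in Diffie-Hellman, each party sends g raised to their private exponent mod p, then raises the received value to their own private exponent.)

Lena sends B = g^b mod p = 2^10 mod 197.
2^1 ≡ 2 (mod 197)
2^2 = (2^1)^2 ≡ 2^2 = 4 ≡ 4 (mod 197)
2^4 = (2^2)^2 ≡ 4^2 = 16 ≡ 16 (mod 197)
2^8 = (2^4)^2 ≡ 16^2 = 256 ≡ 59 (mod 197)
2^10 = 2^8 · 2^2 ≡ 59 · 4 ≡ 39 (mod 197).
So B = 39. Kai then computes K = B^a mod p = 39^13 mod 197.
39^1 ≡ 39 (mod 197)
39^2 = (39^1)^2 ≡ 39^2 = 1521 ≡ 142 (mod 197)
39^4 = (39^2)^2 ≡ 142^2 = 20164 ≡ 70 (mod 197)
39^8 = (39^4)^2 ≡ 70^2 = 4900 ≡ 172 (mod 197)
39^13 = 39^8 · 39^4 · 39^1 ≡ 172 · 70 · 39 ≡ 109 (mod 197).

109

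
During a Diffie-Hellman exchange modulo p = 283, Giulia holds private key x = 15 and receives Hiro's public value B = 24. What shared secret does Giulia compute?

152

Shared key K = 24^15 mod 283.
24^1 ≡ 24 (mod 283)
24^2 = (24^1)^2 ≡ 24^2 = 576 ≡ 10 (mod 283)
24^4 = (24^2)^2 ≡ 10^2 = 100 ≡ 100 (mod 283)
24^8 = (24^4)^2 ≡ 100^2 = 10000 ≡ 95 (mod 283)
24^15 = 24^8 · 24^4 · 24^2 · 24^1 ≡ 95 · 100 · 10 · 24 ≡ 152 (mod 283).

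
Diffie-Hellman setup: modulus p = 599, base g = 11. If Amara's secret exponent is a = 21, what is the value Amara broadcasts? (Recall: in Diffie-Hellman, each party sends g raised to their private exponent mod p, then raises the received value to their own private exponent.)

586

Public value = 11^21 (mod 599).
11^1 ≡ 11 (mod 599)
11^2 = (11^1)^2 ≡ 11^2 = 121 ≡ 121 (mod 599)
11^4 = (11^2)^2 ≡ 121^2 = 14641 ≡ 265 (mod 599)
11^8 = (11^4)^2 ≡ 265^2 = 70225 ≡ 142 (mod 599)
11^16 = (11^8)^2 ≡ 142^2 = 20164 ≡ 397 (mod 599)
11^21 = 11^16 · 11^4 · 11^1 ≡ 397 · 265 · 11 ≡ 586 (mod 599).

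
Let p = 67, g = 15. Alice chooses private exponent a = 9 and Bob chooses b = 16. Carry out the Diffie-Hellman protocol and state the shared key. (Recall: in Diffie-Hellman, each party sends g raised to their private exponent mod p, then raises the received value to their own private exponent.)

15

Bob sends B = g^b mod p = 15^16 mod 67.
15^1 ≡ 15 (mod 67)
15^2 = (15^1)^2 ≡ 15^2 = 225 ≡ 24 (mod 67)
15^4 = (15^2)^2 ≡ 24^2 = 576 ≡ 40 (mod 67)
15^8 = (15^4)^2 ≡ 40^2 = 1600 ≡ 59 (mod 67)
15^16 = (15^8)^2 ≡ 59^2 = 3481 ≡ 64 (mod 67)
So B = 64. Alice then computes K = B^a mod p = 64^9 mod 67.
64^1 ≡ 64 (mod 67)
64^2 = (64^1)^2 ≡ 64^2 = 4096 ≡ 9 (mod 67)
64^4 = (64^2)^2 ≡ 9^2 = 81 ≡ 14 (mod 67)
64^8 = (64^4)^2 ≡ 14^2 = 196 ≡ 62 (mod 67)
64^9 = 64^8 · 64^1 ≡ 62 · 64 ≡ 15 (mod 67).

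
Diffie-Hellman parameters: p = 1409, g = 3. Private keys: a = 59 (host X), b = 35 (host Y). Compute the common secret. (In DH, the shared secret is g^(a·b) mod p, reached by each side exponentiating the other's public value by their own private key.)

898

Host Y sends B = g^b mod p = 3^35 mod 1409.
3^1 ≡ 3 (mod 1409)
3^2 = (3^1)^2 ≡ 3^2 = 9 ≡ 9 (mod 1409)
3^4 = (3^2)^2 ≡ 9^2 = 81 ≡ 81 (mod 1409)
3^8 = (3^4)^2 ≡ 81^2 = 6561 ≡ 925 (mod 1409)
3^16 = (3^8)^2 ≡ 925^2 = 855625 ≡ 362 (mod 1409)
3^32 = (3^16)^2 ≡ 362^2 = 131044 ≡ 7 (mod 1409)
3^35 = 3^32 · 3^2 · 3^1 ≡ 7 · 9 · 3 ≡ 189 (mod 1409).
So B = 189. Host X then computes K = B^a mod p = 189^59 mod 1409.
189^1 ≡ 189 (mod 1409)
189^2 = (189^1)^2 ≡ 189^2 = 35721 ≡ 496 (mod 1409)
189^4 = (189^2)^2 ≡ 496^2 = 246016 ≡ 850 (mod 1409)
189^8 = (189^4)^2 ≡ 850^2 = 722500 ≡ 1092 (mod 1409)
189^16 = (189^8)^2 ≡ 1092^2 = 1192464 ≡ 450 (mod 1409)
189^32 = (189^16)^2 ≡ 450^2 = 202500 ≡ 1013 (mod 1409)
189^59 = 189^32 · 189^16 · 189^8 · 189^2 · 189^1 ≡ 1013 · 450 · 1092 · 496 · 189 ≡ 898 (mod 1409).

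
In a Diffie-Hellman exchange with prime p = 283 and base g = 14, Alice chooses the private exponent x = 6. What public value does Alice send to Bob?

38

Public value = 14^6 mod 283.
14^1 ≡ 14 (mod 283)
14^2 = (14^1)^2 ≡ 14^2 = 196 ≡ 196 (mod 283)
14^4 = (14^2)^2 ≡ 196^2 = 38416 ≡ 211 (mod 283)
14^6 = 14^4 · 14^2 ≡ 211 · 196 ≡ 38 (mod 283).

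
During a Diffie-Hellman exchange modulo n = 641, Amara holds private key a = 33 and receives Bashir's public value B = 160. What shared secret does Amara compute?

160

Shared key K = 160^33 mod 641.
160^1 ≡ 160 (mod 641)
160^2 = (160^1)^2 ≡ 160^2 = 25600 ≡ 601 (mod 641)
160^4 = (160^2)^2 ≡ 601^2 = 361201 ≡ 318 (mod 641)
160^8 = (160^4)^2 ≡ 318^2 = 101124 ≡ 487 (mod 641)
160^16 = (160^8)^2 ≡ 487^2 = 237169 ≡ 640 (mod 641)
160^32 = (160^16)^2 ≡ 640^2 = 409600 ≡ 1 (mod 641)
160^33 = 160^32 · 160^1 ≡ 1 · 160 ≡ 160 (mod 641).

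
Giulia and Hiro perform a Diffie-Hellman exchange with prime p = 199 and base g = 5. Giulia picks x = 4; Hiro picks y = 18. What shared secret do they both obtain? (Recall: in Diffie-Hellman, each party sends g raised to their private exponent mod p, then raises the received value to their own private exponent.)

103

Hiro sends B = g^y mod p = 5^18 mod 199.
5^1 ≡ 5 (mod 199)
5^2 = (5^1)^2 ≡ 5^2 = 25 ≡ 25 (mod 199)
5^4 = (5^2)^2 ≡ 25^2 = 625 ≡ 28 (mod 199)
5^8 = (5^4)^2 ≡ 28^2 = 784 ≡ 187 (mod 199)
5^16 = (5^8)^2 ≡ 187^2 = 34969 ≡ 144 (mod 199)
5^18 = 5^16 · 5^2 ≡ 144 · 25 ≡ 18 (mod 199).
So B = 18. Giulia then computes K = B^x mod p = 18^4 mod 199.
18^1 ≡ 18 (mod 199)
18^2 = (18^1)^2 ≡ 18^2 = 324 ≡ 125 (mod 199)
18^4 = (18^2)^2 ≡ 125^2 = 15625 ≡ 103 (mod 199)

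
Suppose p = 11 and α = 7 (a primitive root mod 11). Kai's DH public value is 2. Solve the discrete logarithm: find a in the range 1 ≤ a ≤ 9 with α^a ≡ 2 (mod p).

3

Try successive powers of 7 modulo 11:
7^1 ≡ 7
7^2 ≡ 5
7^3 ≡ 2
Found: a = 3.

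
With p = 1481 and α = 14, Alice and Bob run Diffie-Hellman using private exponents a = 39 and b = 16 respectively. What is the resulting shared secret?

372

Alice sends A = α^a mod p = 14^39 mod 1481.
14^1 ≡ 14 (mod 1481)
14^2 = (14^1)^2 ≡ 14^2 = 196 ≡ 196 (mod 1481)
14^4 = (14^2)^2 ≡ 196^2 = 38416 ≡ 1391 (mod 1481)
14^8 = (14^4)^2 ≡ 1391^2 = 1934881 ≡ 695 (mod 1481)
14^16 = (14^8)^2 ≡ 695^2 = 483025 ≡ 219 (mod 1481)
14^32 = (14^16)^2 ≡ 219^2 = 47961 ≡ 569 (mod 1481)
14^39 = 14^32 · 14^4 · 14^2 · 14^1 ≡ 569 · 1391 · 196 · 14 ≡ 2 (mod 1481).
So A = 2. Bob then computes K = A^b mod p = 2^16 mod 1481.
2^1 ≡ 2 (mod 1481)
2^2 = (2^1)^2 ≡ 2^2 = 4 ≡ 4 (mod 1481)
2^4 = (2^2)^2 ≡ 4^2 = 16 ≡ 16 (mod 1481)
2^8 = (2^4)^2 ≡ 16^2 = 256 ≡ 256 (mod 1481)
2^16 = (2^8)^2 ≡ 256^2 = 65536 ≡ 372 (mod 1481)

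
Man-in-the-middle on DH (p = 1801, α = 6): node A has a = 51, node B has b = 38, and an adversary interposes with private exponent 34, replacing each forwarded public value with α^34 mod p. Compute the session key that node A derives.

429

Node A receives an adversary's public value M = 6^34 mod 1801 instead of the honest one.
6^1 ≡ 6 (mod 1801)
6^2 = (6^1)^2 ≡ 6^2 = 36 ≡ 36 (mod 1801)
6^4 = (6^2)^2 ≡ 36^2 = 1296 ≡ 1296 (mod 1801)
6^8 = (6^4)^2 ≡ 1296^2 = 1679616 ≡ 1084 (mod 1801)
6^16 = (6^8)^2 ≡ 1084^2 = 1175056 ≡ 804 (mod 1801)
6^32 = (6^16)^2 ≡ 804^2 = 646416 ≡ 1658 (mod 1801)
6^34 = 6^32 · 6^2 ≡ 1658 · 36 ≡ 255 (mod 1801).
So M = 255. Node A computes K = M^51 mod 1801.
255^1 ≡ 255 (mod 1801)
255^2 = (255^1)^2 ≡ 255^2 = 65025 ≡ 189 (mod 1801)
255^4 = (255^2)^2 ≡ 189^2 = 35721 ≡ 1502 (mod 1801)
255^8 = (255^4)^2 ≡ 1502^2 = 2256004 ≡ 1152 (mod 1801)
255^16 = (255^8)^2 ≡ 1152^2 = 1327104 ≡ 1568 (mod 1801)
255^32 = (255^16)^2 ≡ 1568^2 = 2458624 ≡ 259 (mod 1801)
255^51 = 255^32 · 255^16 · 255^2 · 255^1 ≡ 259 · 1568 · 189 · 255 ≡ 429 (mod 1801).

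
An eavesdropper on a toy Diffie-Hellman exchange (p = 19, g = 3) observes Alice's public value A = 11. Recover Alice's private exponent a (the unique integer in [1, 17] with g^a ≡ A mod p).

Try successive powers of 3 modulo 19:
3^1 ≡ 3
3^2 ≡ 9
3^3 ≡ 8
3^4 ≡ 5
3^5 ≡ 15
3^6 ≡ 7
3^7 ≡ 2
3^8 ≡ 6
3^9 ≡ 18
3^10 ≡ 16
3^11 ≡ 10
3^12 ≡ 11
Found: a = 12.

12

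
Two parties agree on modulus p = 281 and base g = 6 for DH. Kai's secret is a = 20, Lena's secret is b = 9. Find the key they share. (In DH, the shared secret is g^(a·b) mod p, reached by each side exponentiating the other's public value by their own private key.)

Kai sends A = g^a mod p = 6^20 mod 281.
6^1 ≡ 6 (mod 281)
6^2 = (6^1)^2 ≡ 6^2 = 36 ≡ 36 (mod 281)
6^4 = (6^2)^2 ≡ 36^2 = 1296 ≡ 172 (mod 281)
6^8 = (6^4)^2 ≡ 172^2 = 29584 ≡ 79 (mod 281)
6^16 = (6^8)^2 ≡ 79^2 = 6241 ≡ 59 (mod 281)
6^20 = 6^16 · 6^4 ≡ 59 · 172 ≡ 32 (mod 281).
So A = 32. Lena then computes K = A^b mod p = 32^9 mod 281.
32^1 ≡ 32 (mod 281)
32^2 = (32^1)^2 ≡ 32^2 = 1024 ≡ 181 (mod 281)
32^4 = (32^2)^2 ≡ 181^2 = 32761 ≡ 165 (mod 281)
32^8 = (32^4)^2 ≡ 165^2 = 27225 ≡ 249 (mod 281)
32^9 = 32^8 · 32^1 ≡ 249 · 32 ≡ 100 (mod 281).

100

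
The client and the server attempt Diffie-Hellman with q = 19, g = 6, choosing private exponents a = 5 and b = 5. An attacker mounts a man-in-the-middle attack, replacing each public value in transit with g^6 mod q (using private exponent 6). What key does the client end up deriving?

The client receives an attacker's public value M = 6^6 mod 19 instead of the honest one.
6^1 ≡ 6 (mod 19)
6^2 = (6^1)^2 ≡ 6^2 = 36 ≡ 17 (mod 19)
6^4 = (6^2)^2 ≡ 17^2 = 289 ≡ 4 (mod 19)
6^6 = 6^4 · 6^2 ≡ 4 · 17 ≡ 11 (mod 19).
So M = 11. The client computes K = M^5 mod 19.
11^1 ≡ 11 (mod 19)
11^2 = (11^1)^2 ≡ 11^2 = 121 ≡ 7 (mod 19)
11^4 = (11^2)^2 ≡ 7^2 = 49 ≡ 11 (mod 19)
11^5 = 11^4 · 11^1 ≡ 11 · 11 ≡ 7 (mod 19).

7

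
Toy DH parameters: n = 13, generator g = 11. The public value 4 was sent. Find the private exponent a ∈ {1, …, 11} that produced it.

Try successive powers of 11 modulo 13:
11^1 ≡ 11
11^2 ≡ 4
Found: a = 2.

2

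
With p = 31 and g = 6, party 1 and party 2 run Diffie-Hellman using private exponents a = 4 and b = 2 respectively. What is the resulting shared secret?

Party 2 sends B = g^b mod p = 6^2 mod 31.
6^1 ≡ 6 (mod 31)
6^2 = (6^1)^2 ≡ 6^2 = 36 ≡ 5 (mod 31)
So B = 5. Party 1 then computes K = B^a mod p = 5^4 mod 31.
5^1 ≡ 5 (mod 31)
5^2 = (5^1)^2 ≡ 5^2 = 25 ≡ 25 (mod 31)
5^4 = (5^2)^2 ≡ 25^2 = 625 ≡ 5 (mod 31)

5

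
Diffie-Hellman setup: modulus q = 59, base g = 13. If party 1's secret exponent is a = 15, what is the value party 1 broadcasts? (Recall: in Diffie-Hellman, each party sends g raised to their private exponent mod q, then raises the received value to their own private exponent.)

39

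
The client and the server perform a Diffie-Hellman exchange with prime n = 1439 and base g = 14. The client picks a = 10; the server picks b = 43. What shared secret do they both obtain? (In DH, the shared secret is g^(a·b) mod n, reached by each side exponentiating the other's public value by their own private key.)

1323

The client sends A = g^a mod n = 14^10 mod 1439.
14^1 ≡ 14 (mod 1439)
14^2 = (14^1)^2 ≡ 14^2 = 196 ≡ 196 (mod 1439)
14^4 = (14^2)^2 ≡ 196^2 = 38416 ≡ 1002 (mod 1439)
14^8 = (14^4)^2 ≡ 1002^2 = 1004004 ≡ 1021 (mod 1439)
14^10 = 14^8 · 14^2 ≡ 1021 · 196 ≡ 95 (mod 1439).
So A = 95. The server then computes K = A^b mod n = 95^43 mod 1439.
95^1 ≡ 95 (mod 1439)
95^2 = (95^1)^2 ≡ 95^2 = 9025 ≡ 391 (mod 1439)
95^4 = (95^2)^2 ≡ 391^2 = 152881 ≡ 347 (mod 1439)
95^8 = (95^4)^2 ≡ 347^2 = 120409 ≡ 972 (mod 1439)
95^16 = (95^8)^2 ≡ 972^2 = 944784 ≡ 800 (mod 1439)
95^32 = (95^16)^2 ≡ 800^2 = 640000 ≡ 1084 (mod 1439)
95^43 = 95^32 · 95^8 · 95^2 · 95^1 ≡ 1084 · 972 · 391 · 95 ≡ 1323 (mod 1439).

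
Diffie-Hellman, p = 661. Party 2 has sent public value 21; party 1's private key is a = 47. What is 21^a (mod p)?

7

Shared key K = 21^47 mod 661.
21^1 ≡ 21 (mod 661)
21^2 = (21^1)^2 ≡ 21^2 = 441 ≡ 441 (mod 661)
21^4 = (21^2)^2 ≡ 441^2 = 194481 ≡ 147 (mod 661)
21^8 = (21^4)^2 ≡ 147^2 = 21609 ≡ 457 (mod 661)
21^16 = (21^8)^2 ≡ 457^2 = 208849 ≡ 634 (mod 661)
21^32 = (21^16)^2 ≡ 634^2 = 401956 ≡ 68 (mod 661)
21^47 = 21^32 · 21^8 · 21^4 · 21^2 · 21^1 ≡ 68 · 457 · 147 · 441 · 21 ≡ 7 (mod 661).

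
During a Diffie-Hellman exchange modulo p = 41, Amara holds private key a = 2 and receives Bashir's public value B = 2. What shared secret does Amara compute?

Shared key K = 2^2 mod 41.
2^1 ≡ 2 (mod 41)
2^2 = (2^1)^2 ≡ 2^2 = 4 ≡ 4 (mod 41)

4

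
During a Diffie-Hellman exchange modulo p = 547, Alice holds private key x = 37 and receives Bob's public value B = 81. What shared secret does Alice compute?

544

Shared key K = 81^37 mod 547.
81^1 ≡ 81 (mod 547)
81^2 = (81^1)^2 ≡ 81^2 = 6561 ≡ 544 (mod 547)
81^4 = (81^2)^2 ≡ 544^2 = 295936 ≡ 9 (mod 547)
81^8 = (81^4)^2 ≡ 9^2 = 81 ≡ 81 (mod 547)
81^16 = (81^8)^2 ≡ 81^2 = 6561 ≡ 544 (mod 547)
81^32 = (81^16)^2 ≡ 544^2 = 295936 ≡ 9 (mod 547)
81^37 = 81^32 · 81^4 · 81^1 ≡ 9 · 9 · 81 ≡ 544 (mod 547).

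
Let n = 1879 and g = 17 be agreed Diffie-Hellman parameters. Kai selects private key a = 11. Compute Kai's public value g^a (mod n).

Public value = 17^11 (mod 1879).
17^1 ≡ 17 (mod 1879)
17^2 = (17^1)^2 ≡ 17^2 = 289 ≡ 289 (mod 1879)
17^4 = (17^2)^2 ≡ 289^2 = 83521 ≡ 845 (mod 1879)
17^8 = (17^4)^2 ≡ 845^2 = 714025 ≡ 5 (mod 1879)
17^11 = 17^8 · 17^2 · 17^1 ≡ 5 · 289 · 17 ≡ 138 (mod 1879).

138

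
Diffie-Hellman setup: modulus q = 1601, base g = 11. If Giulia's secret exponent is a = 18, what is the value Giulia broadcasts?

778

Public value = 11^18 (mod 1601).
11^1 ≡ 11 (mod 1601)
11^2 = (11^1)^2 ≡ 11^2 = 121 ≡ 121 (mod 1601)
11^4 = (11^2)^2 ≡ 121^2 = 14641 ≡ 232 (mod 1601)
11^8 = (11^4)^2 ≡ 232^2 = 53824 ≡ 991 (mod 1601)
11^16 = (11^8)^2 ≡ 991^2 = 982081 ≡ 668 (mod 1601)
11^18 = 11^16 · 11^2 ≡ 668 · 121 ≡ 778 (mod 1601).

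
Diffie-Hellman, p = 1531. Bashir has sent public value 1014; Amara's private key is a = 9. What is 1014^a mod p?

184

Shared key K = 1014^9 mod 1531.
1014^1 ≡ 1014 (mod 1531)
1014^2 = (1014^1)^2 ≡ 1014^2 = 1028196 ≡ 895 (mod 1531)
1014^4 = (1014^2)^2 ≡ 895^2 = 801025 ≡ 312 (mod 1531)
1014^8 = (1014^4)^2 ≡ 312^2 = 97344 ≡ 891 (mod 1531)
1014^9 = 1014^8 · 1014^1 ≡ 891 · 1014 ≡ 184 (mod 1531).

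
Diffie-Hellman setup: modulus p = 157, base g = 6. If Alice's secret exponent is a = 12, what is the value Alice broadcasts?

Public value = 6^12 mod 157.
6^1 ≡ 6 (mod 157)
6^2 = (6^1)^2 ≡ 6^2 = 36 ≡ 36 (mod 157)
6^4 = (6^2)^2 ≡ 36^2 = 1296 ≡ 40 (mod 157)
6^8 = (6^4)^2 ≡ 40^2 = 1600 ≡ 30 (mod 157)
6^12 = 6^8 · 6^4 ≡ 30 · 40 ≡ 101 (mod 157).

101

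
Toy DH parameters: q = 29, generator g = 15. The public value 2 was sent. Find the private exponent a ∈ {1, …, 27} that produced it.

27

Try successive powers of 15 modulo 29:
15^1 ≡ 15
15^2 ≡ 22
15^3 ≡ 11
15^4 ≡ 20
15^5 ≡ 10
15^6 ≡ 5
15^7 ≡ 17
15^8 ≡ 23
15^9 ≡ 26
15^10 ≡ 13
15^11 ≡ 21
15^12 ≡ 25
15^13 ≡ 27
15^14 ≡ 28
15^15 ≡ 14
15^16 ≡ 7
15^17 ≡ 18
15^18 ≡ 9
15^19 ≡ 19
15^20 ≡ 24
15^21 ≡ 12
15^22 ≡ 6
15^23 ≡ 3
15^24 ≡ 16
15^25 ≡ 8
15^26 ≡ 4
15^27 ≡ 2
Found: a = 27.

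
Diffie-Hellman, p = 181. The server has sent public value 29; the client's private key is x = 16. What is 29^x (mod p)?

Shared key K = 29^16 mod 181.
29^1 ≡ 29 (mod 181)
29^2 = (29^1)^2 ≡ 29^2 = 841 ≡ 117 (mod 181)
29^4 = (29^2)^2 ≡ 117^2 = 13689 ≡ 114 (mod 181)
29^8 = (29^4)^2 ≡ 114^2 = 12996 ≡ 145 (mod 181)
29^16 = (29^8)^2 ≡ 145^2 = 21025 ≡ 29 (mod 181)

29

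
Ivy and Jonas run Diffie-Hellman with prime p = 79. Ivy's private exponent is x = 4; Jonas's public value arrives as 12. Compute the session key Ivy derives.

38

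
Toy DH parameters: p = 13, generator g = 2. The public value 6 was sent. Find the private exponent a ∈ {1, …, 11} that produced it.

5

Try successive powers of 2 modulo 13:
2^1 ≡ 2
2^2 ≡ 4
2^3 ≡ 8
2^4 ≡ 3
2^5 ≡ 6
Found: a = 5.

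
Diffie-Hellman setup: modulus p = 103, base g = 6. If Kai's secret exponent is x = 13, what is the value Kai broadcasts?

54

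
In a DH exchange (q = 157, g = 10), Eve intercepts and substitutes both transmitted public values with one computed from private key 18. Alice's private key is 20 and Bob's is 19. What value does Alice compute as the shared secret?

39

Alice receives Eve's public value M = 10^18 mod 157 instead of the honest one.
10^1 ≡ 10 (mod 157)
10^2 = (10^1)^2 ≡ 10^2 = 100 ≡ 100 (mod 157)
10^4 = (10^2)^2 ≡ 100^2 = 10000 ≡ 109 (mod 157)
10^8 = (10^4)^2 ≡ 109^2 = 11881 ≡ 106 (mod 157)
10^16 = (10^8)^2 ≡ 106^2 = 11236 ≡ 89 (mod 157)
10^18 = 10^16 · 10^2 ≡ 89 · 100 ≡ 108 (mod 157).
So M = 108. Alice computes K = M^20 mod 157.
108^1 ≡ 108 (mod 157)
108^2 = (108^1)^2 ≡ 108^2 = 11664 ≡ 46 (mod 157)
108^4 = (108^2)^2 ≡ 46^2 = 2116 ≡ 75 (mod 157)
108^8 = (108^4)^2 ≡ 75^2 = 5625 ≡ 130 (mod 157)
108^16 = (108^8)^2 ≡ 130^2 = 16900 ≡ 101 (mod 157)
108^20 = 108^16 · 108^4 ≡ 101 · 75 ≡ 39 (mod 157).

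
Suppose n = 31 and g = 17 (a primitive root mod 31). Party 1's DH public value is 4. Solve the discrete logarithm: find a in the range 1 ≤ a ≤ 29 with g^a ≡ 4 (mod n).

24

Try successive powers of 17 modulo 31:
17^1 ≡ 17
17^2 ≡ 10
17^3 ≡ 15
17^4 ≡ 7
17^5 ≡ 26
17^6 ≡ 8
17^7 ≡ 12
17^8 ≡ 18
17^9 ≡ 27
17^10 ≡ 25
17^11 ≡ 22
17^12 ≡ 2
17^13 ≡ 3
17^14 ≡ 20
17^15 ≡ 30
17^16 ≡ 14
17^17 ≡ 21
17^18 ≡ 16
17^19 ≡ 24
17^20 ≡ 5
17^21 ≡ 23
17^22 ≡ 19
17^23 ≡ 13
17^24 ≡ 4
Found: a = 24.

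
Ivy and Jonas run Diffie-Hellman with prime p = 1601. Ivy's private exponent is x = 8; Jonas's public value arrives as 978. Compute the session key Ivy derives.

Shared key K = 978^8 mod 1601.
978^1 ≡ 978 (mod 1601)
978^2 = (978^1)^2 ≡ 978^2 = 956484 ≡ 687 (mod 1601)
978^4 = (978^2)^2 ≡ 687^2 = 471969 ≡ 1275 (mod 1601)
978^8 = (978^4)^2 ≡ 1275^2 = 1625625 ≡ 610 (mod 1601)

610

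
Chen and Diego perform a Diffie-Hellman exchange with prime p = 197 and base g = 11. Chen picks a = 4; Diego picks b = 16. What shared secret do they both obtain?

Diego sends B = g^b mod p = 11^16 mod 197.
11^1 ≡ 11 (mod 197)
11^2 = (11^1)^2 ≡ 11^2 = 121 ≡ 121 (mod 197)
11^4 = (11^2)^2 ≡ 121^2 = 14641 ≡ 63 (mod 197)
11^8 = (11^4)^2 ≡ 63^2 = 3969 ≡ 29 (mod 197)
11^16 = (11^8)^2 ≡ 29^2 = 841 ≡ 53 (mod 197)
So B = 53. Chen then computes K = B^a mod p = 53^4 mod 197.
53^1 ≡ 53 (mod 197)
53^2 = (53^1)^2 ≡ 53^2 = 2809 ≡ 51 (mod 197)
53^4 = (53^2)^2 ≡ 51^2 = 2601 ≡ 40 (mod 197)

40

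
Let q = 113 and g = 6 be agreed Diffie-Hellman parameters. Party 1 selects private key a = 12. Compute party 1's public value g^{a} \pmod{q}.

56

Public value = 6^{12} \pmod{113}.
6^1 ≡ 6 (mod 113)
6^2 = (6^1)^2 ≡ 6^2 = 36 ≡ 36 (mod 113)
6^4 = (6^2)^2 ≡ 36^2 = 1296 ≡ 53 (mod 113)
6^8 = (6^4)^2 ≡ 53^2 = 2809 ≡ 97 (mod 113)
6^12 = 6^8 · 6^4 ≡ 97 · 53 ≡ 56 (mod 113).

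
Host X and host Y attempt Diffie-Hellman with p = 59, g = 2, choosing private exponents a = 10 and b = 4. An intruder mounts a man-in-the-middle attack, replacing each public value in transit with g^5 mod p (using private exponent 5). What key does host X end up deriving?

3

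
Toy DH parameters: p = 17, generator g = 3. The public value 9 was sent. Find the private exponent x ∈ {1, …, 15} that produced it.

2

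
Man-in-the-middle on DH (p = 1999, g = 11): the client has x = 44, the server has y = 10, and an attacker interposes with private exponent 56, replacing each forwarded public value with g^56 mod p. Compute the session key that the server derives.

The server receives an attacker's public value M = 11^56 mod 1999 instead of the honest one.
11^1 ≡ 11 (mod 1999)
11^2 = (11^1)^2 ≡ 11^2 = 121 ≡ 121 (mod 1999)
11^4 = (11^2)^2 ≡ 121^2 = 14641 ≡ 648 (mod 1999)
11^8 = (11^4)^2 ≡ 648^2 = 419904 ≡ 114 (mod 1999)
11^16 = (11^8)^2 ≡ 114^2 = 12996 ≡ 1002 (mod 1999)
11^32 = (11^16)^2 ≡ 1002^2 = 1004004 ≡ 506 (mod 1999)
11^56 = 11^32 · 11^16 · 11^8 ≡ 506 · 1002 · 114 ≡ 282 (mod 1999).
So M = 282. The server computes K = M^10 mod 1999.
282^1 ≡ 282 (mod 1999)
282^2 = (282^1)^2 ≡ 282^2 = 79524 ≡ 1563 (mod 1999)
282^4 = (282^2)^2 ≡ 1563^2 = 2442969 ≡ 191 (mod 1999)
282^8 = (282^4)^2 ≡ 191^2 = 36481 ≡ 499 (mod 1999)
282^10 = 282^8 · 282^2 ≡ 499 · 1563 ≡ 327 (mod 1999).

327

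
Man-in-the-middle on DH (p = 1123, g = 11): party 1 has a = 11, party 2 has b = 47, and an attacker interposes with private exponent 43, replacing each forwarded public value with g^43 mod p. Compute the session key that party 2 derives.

117

Party 2 receives an attacker's public value M = 11^43 mod 1123 instead of the honest one.
11^1 ≡ 11 (mod 1123)
11^2 = (11^1)^2 ≡ 11^2 = 121 ≡ 121 (mod 1123)
11^4 = (11^2)^2 ≡ 121^2 = 14641 ≡ 42 (mod 1123)
11^8 = (11^4)^2 ≡ 42^2 = 1764 ≡ 641 (mod 1123)
11^16 = (11^8)^2 ≡ 641^2 = 410881 ≡ 986 (mod 1123)
11^32 = (11^16)^2 ≡ 986^2 = 972196 ≡ 801 (mod 1123)
11^43 = 11^32 · 11^8 · 11^2 · 11^1 ≡ 801 · 641 · 121 · 11 ≡ 674 (mod 1123).
So M = 674. Party 2 computes K = M^47 mod 1123.
674^1 ≡ 674 (mod 1123)
674^2 = (674^1)^2 ≡ 674^2 = 454276 ≡ 584 (mod 1123)
674^4 = (674^2)^2 ≡ 584^2 = 341056 ≡ 787 (mod 1123)
674^8 = (674^4)^2 ≡ 787^2 = 619369 ≡ 596 (mod 1123)
674^16 = (674^8)^2 ≡ 596^2 = 355216 ≡ 348 (mod 1123)
674^32 = (674^16)^2 ≡ 348^2 = 121104 ≡ 943 (mod 1123)
674^47 = 674^32 · 674^8 · 674^4 · 674^2 · 674^1 ≡ 943 · 596 · 787 · 584 · 674 ≡ 117 (mod 1123).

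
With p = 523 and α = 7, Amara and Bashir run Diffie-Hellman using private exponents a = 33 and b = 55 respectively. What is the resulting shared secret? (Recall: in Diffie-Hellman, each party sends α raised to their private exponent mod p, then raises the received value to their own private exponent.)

335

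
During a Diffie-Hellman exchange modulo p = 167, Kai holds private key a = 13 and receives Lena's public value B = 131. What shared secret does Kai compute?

Shared key K = 131^13 mod 167.
131^1 ≡ 131 (mod 167)
131^2 = (131^1)^2 ≡ 131^2 = 17161 ≡ 127 (mod 167)
131^4 = (131^2)^2 ≡ 127^2 = 16129 ≡ 97 (mod 167)
131^8 = (131^4)^2 ≡ 97^2 = 9409 ≡ 57 (mod 167)
131^13 = 131^8 · 131^4 · 131^1 ≡ 57 · 97 · 131 ≡ 20 (mod 167).

20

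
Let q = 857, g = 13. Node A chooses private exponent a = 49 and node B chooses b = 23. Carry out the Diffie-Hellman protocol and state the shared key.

440

Node B sends B = g^b mod q = 13^23 mod 857.
13^1 ≡ 13 (mod 857)
13^2 = (13^1)^2 ≡ 13^2 = 169 ≡ 169 (mod 857)
13^4 = (13^2)^2 ≡ 169^2 = 28561 ≡ 280 (mod 857)
13^8 = (13^4)^2 ≡ 280^2 = 78400 ≡ 413 (mod 857)
13^16 = (13^8)^2 ≡ 413^2 = 170569 ≡ 26 (mod 857)
13^23 = 13^16 · 13^4 · 13^2 · 13^1 ≡ 26 · 280 · 169 · 13 ≡ 826 (mod 857).
So B = 826. Node A then computes K = B^a mod q = 826^49 mod 857.
826^1 ≡ 826 (mod 857)
826^2 = (826^1)^2 ≡ 826^2 = 682276 ≡ 104 (mod 857)
826^4 = (826^2)^2 ≡ 104^2 = 10816 ≡ 532 (mod 857)
826^8 = (826^4)^2 ≡ 532^2 = 283024 ≡ 214 (mod 857)
826^16 = (826^8)^2 ≡ 214^2 = 45796 ≡ 375 (mod 857)
826^32 = (826^16)^2 ≡ 375^2 = 140625 ≡ 77 (mod 857)
826^49 = 826^32 · 826^16 · 826^1 ≡ 77 · 375 · 826 ≡ 440 (mod 857).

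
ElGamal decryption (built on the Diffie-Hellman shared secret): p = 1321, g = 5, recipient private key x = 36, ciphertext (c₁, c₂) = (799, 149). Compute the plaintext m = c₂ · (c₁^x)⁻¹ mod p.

Shared mask s = c₁^x mod p = 799^36 mod 1321.
799^1 ≡ 799 (mod 1321)
799^2 = (799^1)^2 ≡ 799^2 = 638401 ≡ 358 (mod 1321)
799^4 = (799^2)^2 ≡ 358^2 = 128164 ≡ 27 (mod 1321)
799^8 = (799^4)^2 ≡ 27^2 = 729 ≡ 729 (mod 1321)
799^16 = (799^8)^2 ≡ 729^2 = 531441 ≡ 399 (mod 1321)
799^32 = (799^16)^2 ≡ 399^2 = 159201 ≡ 681 (mod 1321)
799^36 = 799^32 · 799^4 ≡ 681 · 27 ≡ 1214 (mod 1321).
So s = 1214; s⁻¹ ≡ 1000 (mod 1321).
m = c₂ · s⁻¹ mod 1321 = 149 · 1000 mod 1321 = 1048.

1048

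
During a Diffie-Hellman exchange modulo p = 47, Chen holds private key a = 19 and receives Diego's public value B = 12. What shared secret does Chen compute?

Shared key K = 12^19 mod 47.
12^1 ≡ 12 (mod 47)
12^2 = (12^1)^2 ≡ 12^2 = 144 ≡ 3 (mod 47)
12^4 = (12^2)^2 ≡ 3^2 = 9 ≡ 9 (mod 47)
12^8 = (12^4)^2 ≡ 9^2 = 81 ≡ 34 (mod 47)
12^16 = (12^8)^2 ≡ 34^2 = 1156 ≡ 28 (mod 47)
12^19 = 12^16 · 12^2 · 12^1 ≡ 28 · 3 · 12 ≡ 21 (mod 47).

21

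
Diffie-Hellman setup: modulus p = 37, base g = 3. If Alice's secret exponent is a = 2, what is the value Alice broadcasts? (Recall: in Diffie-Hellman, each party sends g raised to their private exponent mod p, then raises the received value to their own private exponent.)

Public value = 3^2 (mod 37).
3^1 ≡ 3 (mod 37)
3^2 = (3^1)^2 ≡ 3^2 = 9 ≡ 9 (mod 37)

9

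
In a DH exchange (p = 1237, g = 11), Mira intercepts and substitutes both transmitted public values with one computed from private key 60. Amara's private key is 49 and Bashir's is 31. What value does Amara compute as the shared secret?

462

Amara receives Mira's public value M = 11^60 mod 1237 instead of the honest one.
11^1 ≡ 11 (mod 1237)
11^2 = (11^1)^2 ≡ 11^2 = 121 ≡ 121 (mod 1237)
11^4 = (11^2)^2 ≡ 121^2 = 14641 ≡ 1034 (mod 1237)
11^8 = (11^4)^2 ≡ 1034^2 = 1069156 ≡ 388 (mod 1237)
11^16 = (11^8)^2 ≡ 388^2 = 150544 ≡ 867 (mod 1237)
11^32 = (11^16)^2 ≡ 867^2 = 751689 ≡ 830 (mod 1237)
11^60 = 11^32 · 11^16 · 11^8 · 11^4 ≡ 830 · 867 · 388 · 1034 ≡ 226 (mod 1237).
So M = 226. Amara computes K = M^49 mod 1237.
226^1 ≡ 226 (mod 1237)
226^2 = (226^1)^2 ≡ 226^2 = 51076 ≡ 359 (mod 1237)
226^4 = (226^2)^2 ≡ 359^2 = 128881 ≡ 233 (mod 1237)
226^8 = (226^4)^2 ≡ 233^2 = 54289 ≡ 1098 (mod 1237)
226^16 = (226^8)^2 ≡ 1098^2 = 1205604 ≡ 766 (mod 1237)
226^32 = (226^16)^2 ≡ 766^2 = 586756 ≡ 418 (mod 1237)
226^49 = 226^32 · 226^16 · 226^1 ≡ 418 · 766 · 226 ≡ 462 (mod 1237).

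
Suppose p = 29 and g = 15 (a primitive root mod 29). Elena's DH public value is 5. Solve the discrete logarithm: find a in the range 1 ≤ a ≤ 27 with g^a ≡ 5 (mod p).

6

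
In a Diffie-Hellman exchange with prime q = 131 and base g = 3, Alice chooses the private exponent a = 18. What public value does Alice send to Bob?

41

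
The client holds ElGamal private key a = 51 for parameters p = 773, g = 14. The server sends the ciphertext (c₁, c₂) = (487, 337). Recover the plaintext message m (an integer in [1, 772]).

329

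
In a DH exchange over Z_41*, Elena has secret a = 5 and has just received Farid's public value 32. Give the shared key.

Shared key K = 32^5 mod 41.
32^1 ≡ 32 (mod 41)
32^2 = (32^1)^2 ≡ 32^2 = 1024 ≡ 40 (mod 41)
32^4 = (32^2)^2 ≡ 40^2 = 1600 ≡ 1 (mod 41)
32^5 = 32^4 · 32^1 ≡ 1 · 32 ≡ 32 (mod 41).

32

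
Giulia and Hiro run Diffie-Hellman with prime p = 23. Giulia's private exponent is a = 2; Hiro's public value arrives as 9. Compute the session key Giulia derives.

12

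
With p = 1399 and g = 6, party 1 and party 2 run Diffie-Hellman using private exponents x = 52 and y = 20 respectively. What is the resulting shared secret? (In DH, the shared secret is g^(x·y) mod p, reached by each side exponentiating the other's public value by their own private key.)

1025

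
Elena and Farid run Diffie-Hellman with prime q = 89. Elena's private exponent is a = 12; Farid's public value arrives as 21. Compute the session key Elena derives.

2

Shared key K = 21^12 mod 89.
21^1 ≡ 21 (mod 89)
21^2 = (21^1)^2 ≡ 21^2 = 441 ≡ 85 (mod 89)
21^4 = (21^2)^2 ≡ 85^2 = 7225 ≡ 16 (mod 89)
21^8 = (21^4)^2 ≡ 16^2 = 256 ≡ 78 (mod 89)
21^12 = 21^8 · 21^4 ≡ 78 · 16 ≡ 2 (mod 89).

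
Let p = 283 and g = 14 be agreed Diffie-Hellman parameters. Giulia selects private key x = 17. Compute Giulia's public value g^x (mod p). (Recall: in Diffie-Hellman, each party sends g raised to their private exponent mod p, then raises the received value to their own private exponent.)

Public value = 14^17 (mod 283).
14^1 ≡ 14 (mod 283)
14^2 = (14^1)^2 ≡ 14^2 = 196 ≡ 196 (mod 283)
14^4 = (14^2)^2 ≡ 196^2 = 38416 ≡ 211 (mod 283)
14^8 = (14^4)^2 ≡ 211^2 = 44521 ≡ 90 (mod 283)
14^16 = (14^8)^2 ≡ 90^2 = 8100 ≡ 176 (mod 283)
14^17 = 14^16 · 14^1 ≡ 176 · 14 ≡ 200 (mod 283).

200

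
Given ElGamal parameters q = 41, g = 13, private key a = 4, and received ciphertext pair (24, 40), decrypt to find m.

10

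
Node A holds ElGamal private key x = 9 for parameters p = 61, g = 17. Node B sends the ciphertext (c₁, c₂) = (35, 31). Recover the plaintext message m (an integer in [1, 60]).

47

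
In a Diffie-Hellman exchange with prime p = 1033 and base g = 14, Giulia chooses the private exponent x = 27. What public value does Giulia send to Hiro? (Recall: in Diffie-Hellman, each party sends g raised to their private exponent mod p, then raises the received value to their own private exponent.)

Public value = 14^27 mod 1033.
14^1 ≡ 14 (mod 1033)
14^2 = (14^1)^2 ≡ 14^2 = 196 ≡ 196 (mod 1033)
14^4 = (14^2)^2 ≡ 196^2 = 38416 ≡ 195 (mod 1033)
14^8 = (14^4)^2 ≡ 195^2 = 38025 ≡ 837 (mod 1033)
14^16 = (14^8)^2 ≡ 837^2 = 700569 ≡ 195 (mod 1033)
14^27 = 14^16 · 14^8 · 14^2 · 14^1 ≡ 195 · 837 · 196 · 14 ≡ 678 (mod 1033).

678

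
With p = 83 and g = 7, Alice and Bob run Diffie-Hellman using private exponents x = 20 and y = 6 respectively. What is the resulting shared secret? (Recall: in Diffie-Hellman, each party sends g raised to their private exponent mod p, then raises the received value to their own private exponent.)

68

Alice sends A = g^x mod p = 7^20 mod 83.
7^1 ≡ 7 (mod 83)
7^2 = (7^1)^2 ≡ 7^2 = 49 ≡ 49 (mod 83)
7^4 = (7^2)^2 ≡ 49^2 = 2401 ≡ 77 (mod 83)
7^8 = (7^4)^2 ≡ 77^2 = 5929 ≡ 36 (mod 83)
7^16 = (7^8)^2 ≡ 36^2 = 1296 ≡ 51 (mod 83)
7^20 = 7^16 · 7^4 ≡ 51 · 77 ≡ 26 (mod 83).
So A = 26. Bob then computes K = A^y mod p = 26^6 mod 83.
26^1 ≡ 26 (mod 83)
26^2 = (26^1)^2 ≡ 26^2 = 676 ≡ 12 (mod 83)
26^4 = (26^2)^2 ≡ 12^2 = 144 ≡ 61 (mod 83)
26^6 = 26^4 · 26^2 ≡ 61 · 12 ≡ 68 (mod 83).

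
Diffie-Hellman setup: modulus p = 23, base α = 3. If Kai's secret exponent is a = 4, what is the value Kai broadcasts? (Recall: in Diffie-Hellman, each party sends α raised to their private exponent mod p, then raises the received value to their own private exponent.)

12

Public value = 3^4 mod 23.
3^1 ≡ 3 (mod 23)
3^2 = (3^1)^2 ≡ 3^2 = 9 ≡ 9 (mod 23)
3^4 = (3^2)^2 ≡ 9^2 = 81 ≡ 12 (mod 23)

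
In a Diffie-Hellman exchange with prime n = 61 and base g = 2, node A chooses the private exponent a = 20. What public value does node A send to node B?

47

Public value = 2^20 mod 61.
2^1 ≡ 2 (mod 61)
2^2 = (2^1)^2 ≡ 2^2 = 4 ≡ 4 (mod 61)
2^4 = (2^2)^2 ≡ 4^2 = 16 ≡ 16 (mod 61)
2^8 = (2^4)^2 ≡ 16^2 = 256 ≡ 12 (mod 61)
2^16 = (2^8)^2 ≡ 12^2 = 144 ≡ 22 (mod 61)
2^20 = 2^16 · 2^4 ≡ 22 · 16 ≡ 47 (mod 61).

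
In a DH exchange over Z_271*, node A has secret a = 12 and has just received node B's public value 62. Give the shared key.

Shared key K = 62^12 mod 271.
62^1 ≡ 62 (mod 271)
62^2 = (62^1)^2 ≡ 62^2 = 3844 ≡ 50 (mod 271)
62^4 = (62^2)^2 ≡ 50^2 = 2500 ≡ 61 (mod 271)
62^8 = (62^4)^2 ≡ 61^2 = 3721 ≡ 198 (mod 271)
62^12 = 62^8 · 62^4 ≡ 198 · 61 ≡ 154 (mod 271).

154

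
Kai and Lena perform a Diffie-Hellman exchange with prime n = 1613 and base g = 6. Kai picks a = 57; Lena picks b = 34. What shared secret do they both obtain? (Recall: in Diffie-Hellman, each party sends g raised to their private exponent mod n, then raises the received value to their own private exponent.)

142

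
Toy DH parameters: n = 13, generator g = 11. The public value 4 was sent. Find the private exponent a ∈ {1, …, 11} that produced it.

Try successive powers of 11 modulo 13:
11^1 ≡ 11
11^2 ≡ 4
Found: a = 2.

2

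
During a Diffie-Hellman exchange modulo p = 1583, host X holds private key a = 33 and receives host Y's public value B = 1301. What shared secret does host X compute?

207

Shared key K = 1301^33 mod 1583.
1301^1 ≡ 1301 (mod 1583)
1301^2 = (1301^1)^2 ≡ 1301^2 = 1692601 ≡ 374 (mod 1583)
1301^4 = (1301^2)^2 ≡ 374^2 = 139876 ≡ 572 (mod 1583)
1301^8 = (1301^4)^2 ≡ 572^2 = 327184 ≡ 1086 (mod 1583)
1301^16 = (1301^8)^2 ≡ 1086^2 = 1179396 ≡ 61 (mod 1583)
1301^32 = (1301^16)^2 ≡ 61^2 = 3721 ≡ 555 (mod 1583)
1301^33 = 1301^32 · 1301^1 ≡ 555 · 1301 ≡ 207 (mod 1583).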